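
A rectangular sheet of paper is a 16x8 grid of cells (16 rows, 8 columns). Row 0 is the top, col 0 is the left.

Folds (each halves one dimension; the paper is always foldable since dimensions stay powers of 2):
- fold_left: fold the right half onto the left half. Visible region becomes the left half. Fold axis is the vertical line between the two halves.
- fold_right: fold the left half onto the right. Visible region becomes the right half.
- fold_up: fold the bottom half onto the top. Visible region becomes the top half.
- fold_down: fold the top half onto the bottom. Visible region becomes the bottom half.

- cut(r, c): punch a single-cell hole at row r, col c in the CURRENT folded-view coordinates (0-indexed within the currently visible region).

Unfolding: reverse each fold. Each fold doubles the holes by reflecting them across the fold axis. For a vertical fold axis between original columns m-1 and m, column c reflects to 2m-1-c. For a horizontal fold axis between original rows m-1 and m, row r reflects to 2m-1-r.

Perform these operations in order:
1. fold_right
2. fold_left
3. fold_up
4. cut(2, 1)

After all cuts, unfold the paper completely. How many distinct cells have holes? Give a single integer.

Answer: 8

Derivation:
Op 1 fold_right: fold axis v@4; visible region now rows[0,16) x cols[4,8) = 16x4
Op 2 fold_left: fold axis v@6; visible region now rows[0,16) x cols[4,6) = 16x2
Op 3 fold_up: fold axis h@8; visible region now rows[0,8) x cols[4,6) = 8x2
Op 4 cut(2, 1): punch at orig (2,5); cuts so far [(2, 5)]; region rows[0,8) x cols[4,6) = 8x2
Unfold 1 (reflect across h@8): 2 holes -> [(2, 5), (13, 5)]
Unfold 2 (reflect across v@6): 4 holes -> [(2, 5), (2, 6), (13, 5), (13, 6)]
Unfold 3 (reflect across v@4): 8 holes -> [(2, 1), (2, 2), (2, 5), (2, 6), (13, 1), (13, 2), (13, 5), (13, 6)]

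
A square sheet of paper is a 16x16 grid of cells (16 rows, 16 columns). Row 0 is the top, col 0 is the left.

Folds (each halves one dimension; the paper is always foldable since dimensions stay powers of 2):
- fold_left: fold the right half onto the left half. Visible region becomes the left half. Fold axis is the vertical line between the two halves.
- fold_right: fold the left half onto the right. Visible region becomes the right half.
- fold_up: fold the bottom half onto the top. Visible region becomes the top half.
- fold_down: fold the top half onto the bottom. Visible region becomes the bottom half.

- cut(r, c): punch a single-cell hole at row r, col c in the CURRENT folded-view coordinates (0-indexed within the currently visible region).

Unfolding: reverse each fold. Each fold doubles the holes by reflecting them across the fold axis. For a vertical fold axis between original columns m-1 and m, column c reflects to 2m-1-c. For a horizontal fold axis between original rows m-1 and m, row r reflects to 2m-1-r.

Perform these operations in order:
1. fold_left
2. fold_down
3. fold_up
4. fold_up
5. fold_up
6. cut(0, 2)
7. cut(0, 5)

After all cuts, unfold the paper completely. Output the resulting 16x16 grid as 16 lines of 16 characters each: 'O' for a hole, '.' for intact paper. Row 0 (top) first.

Op 1 fold_left: fold axis v@8; visible region now rows[0,16) x cols[0,8) = 16x8
Op 2 fold_down: fold axis h@8; visible region now rows[8,16) x cols[0,8) = 8x8
Op 3 fold_up: fold axis h@12; visible region now rows[8,12) x cols[0,8) = 4x8
Op 4 fold_up: fold axis h@10; visible region now rows[8,10) x cols[0,8) = 2x8
Op 5 fold_up: fold axis h@9; visible region now rows[8,9) x cols[0,8) = 1x8
Op 6 cut(0, 2): punch at orig (8,2); cuts so far [(8, 2)]; region rows[8,9) x cols[0,8) = 1x8
Op 7 cut(0, 5): punch at orig (8,5); cuts so far [(8, 2), (8, 5)]; region rows[8,9) x cols[0,8) = 1x8
Unfold 1 (reflect across h@9): 4 holes -> [(8, 2), (8, 5), (9, 2), (9, 5)]
Unfold 2 (reflect across h@10): 8 holes -> [(8, 2), (8, 5), (9, 2), (9, 5), (10, 2), (10, 5), (11, 2), (11, 5)]
Unfold 3 (reflect across h@12): 16 holes -> [(8, 2), (8, 5), (9, 2), (9, 5), (10, 2), (10, 5), (11, 2), (11, 5), (12, 2), (12, 5), (13, 2), (13, 5), (14, 2), (14, 5), (15, 2), (15, 5)]
Unfold 4 (reflect across h@8): 32 holes -> [(0, 2), (0, 5), (1, 2), (1, 5), (2, 2), (2, 5), (3, 2), (3, 5), (4, 2), (4, 5), (5, 2), (5, 5), (6, 2), (6, 5), (7, 2), (7, 5), (8, 2), (8, 5), (9, 2), (9, 5), (10, 2), (10, 5), (11, 2), (11, 5), (12, 2), (12, 5), (13, 2), (13, 5), (14, 2), (14, 5), (15, 2), (15, 5)]
Unfold 5 (reflect across v@8): 64 holes -> [(0, 2), (0, 5), (0, 10), (0, 13), (1, 2), (1, 5), (1, 10), (1, 13), (2, 2), (2, 5), (2, 10), (2, 13), (3, 2), (3, 5), (3, 10), (3, 13), (4, 2), (4, 5), (4, 10), (4, 13), (5, 2), (5, 5), (5, 10), (5, 13), (6, 2), (6, 5), (6, 10), (6, 13), (7, 2), (7, 5), (7, 10), (7, 13), (8, 2), (8, 5), (8, 10), (8, 13), (9, 2), (9, 5), (9, 10), (9, 13), (10, 2), (10, 5), (10, 10), (10, 13), (11, 2), (11, 5), (11, 10), (11, 13), (12, 2), (12, 5), (12, 10), (12, 13), (13, 2), (13, 5), (13, 10), (13, 13), (14, 2), (14, 5), (14, 10), (14, 13), (15, 2), (15, 5), (15, 10), (15, 13)]

Answer: ..O..O....O..O..
..O..O....O..O..
..O..O....O..O..
..O..O....O..O..
..O..O....O..O..
..O..O....O..O..
..O..O....O..O..
..O..O....O..O..
..O..O....O..O..
..O..O....O..O..
..O..O....O..O..
..O..O....O..O..
..O..O....O..O..
..O..O....O..O..
..O..O....O..O..
..O..O....O..O..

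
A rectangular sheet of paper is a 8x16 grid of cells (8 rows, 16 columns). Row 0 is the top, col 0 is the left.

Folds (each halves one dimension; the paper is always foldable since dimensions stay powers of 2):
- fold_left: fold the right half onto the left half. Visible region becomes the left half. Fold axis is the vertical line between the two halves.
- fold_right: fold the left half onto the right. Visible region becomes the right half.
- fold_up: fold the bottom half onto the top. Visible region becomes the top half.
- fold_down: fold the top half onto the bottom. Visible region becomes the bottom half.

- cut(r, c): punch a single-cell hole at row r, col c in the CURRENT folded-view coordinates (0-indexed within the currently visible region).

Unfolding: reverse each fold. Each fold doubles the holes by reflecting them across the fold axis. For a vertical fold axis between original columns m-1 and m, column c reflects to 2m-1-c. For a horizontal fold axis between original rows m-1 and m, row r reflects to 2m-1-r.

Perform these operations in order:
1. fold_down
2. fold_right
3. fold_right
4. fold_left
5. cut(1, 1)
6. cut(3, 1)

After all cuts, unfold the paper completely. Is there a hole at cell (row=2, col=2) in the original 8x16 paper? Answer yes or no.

Op 1 fold_down: fold axis h@4; visible region now rows[4,8) x cols[0,16) = 4x16
Op 2 fold_right: fold axis v@8; visible region now rows[4,8) x cols[8,16) = 4x8
Op 3 fold_right: fold axis v@12; visible region now rows[4,8) x cols[12,16) = 4x4
Op 4 fold_left: fold axis v@14; visible region now rows[4,8) x cols[12,14) = 4x2
Op 5 cut(1, 1): punch at orig (5,13); cuts so far [(5, 13)]; region rows[4,8) x cols[12,14) = 4x2
Op 6 cut(3, 1): punch at orig (7,13); cuts so far [(5, 13), (7, 13)]; region rows[4,8) x cols[12,14) = 4x2
Unfold 1 (reflect across v@14): 4 holes -> [(5, 13), (5, 14), (7, 13), (7, 14)]
Unfold 2 (reflect across v@12): 8 holes -> [(5, 9), (5, 10), (5, 13), (5, 14), (7, 9), (7, 10), (7, 13), (7, 14)]
Unfold 3 (reflect across v@8): 16 holes -> [(5, 1), (5, 2), (5, 5), (5, 6), (5, 9), (5, 10), (5, 13), (5, 14), (7, 1), (7, 2), (7, 5), (7, 6), (7, 9), (7, 10), (7, 13), (7, 14)]
Unfold 4 (reflect across h@4): 32 holes -> [(0, 1), (0, 2), (0, 5), (0, 6), (0, 9), (0, 10), (0, 13), (0, 14), (2, 1), (2, 2), (2, 5), (2, 6), (2, 9), (2, 10), (2, 13), (2, 14), (5, 1), (5, 2), (5, 5), (5, 6), (5, 9), (5, 10), (5, 13), (5, 14), (7, 1), (7, 2), (7, 5), (7, 6), (7, 9), (7, 10), (7, 13), (7, 14)]
Holes: [(0, 1), (0, 2), (0, 5), (0, 6), (0, 9), (0, 10), (0, 13), (0, 14), (2, 1), (2, 2), (2, 5), (2, 6), (2, 9), (2, 10), (2, 13), (2, 14), (5, 1), (5, 2), (5, 5), (5, 6), (5, 9), (5, 10), (5, 13), (5, 14), (7, 1), (7, 2), (7, 5), (7, 6), (7, 9), (7, 10), (7, 13), (7, 14)]

Answer: yes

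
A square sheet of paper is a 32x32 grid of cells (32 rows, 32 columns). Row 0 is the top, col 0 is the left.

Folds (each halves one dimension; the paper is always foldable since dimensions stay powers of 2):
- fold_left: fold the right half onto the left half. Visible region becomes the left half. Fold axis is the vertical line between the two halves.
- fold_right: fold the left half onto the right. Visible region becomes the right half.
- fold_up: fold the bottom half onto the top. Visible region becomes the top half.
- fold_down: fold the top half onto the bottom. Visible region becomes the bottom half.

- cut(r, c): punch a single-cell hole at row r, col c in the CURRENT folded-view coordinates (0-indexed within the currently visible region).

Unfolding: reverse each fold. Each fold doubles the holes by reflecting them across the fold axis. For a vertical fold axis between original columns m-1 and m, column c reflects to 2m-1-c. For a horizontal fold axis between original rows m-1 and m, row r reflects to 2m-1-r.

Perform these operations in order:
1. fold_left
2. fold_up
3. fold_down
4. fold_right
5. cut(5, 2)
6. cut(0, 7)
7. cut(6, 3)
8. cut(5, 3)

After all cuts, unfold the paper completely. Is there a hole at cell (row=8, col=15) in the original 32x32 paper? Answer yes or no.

Answer: yes

Derivation:
Op 1 fold_left: fold axis v@16; visible region now rows[0,32) x cols[0,16) = 32x16
Op 2 fold_up: fold axis h@16; visible region now rows[0,16) x cols[0,16) = 16x16
Op 3 fold_down: fold axis h@8; visible region now rows[8,16) x cols[0,16) = 8x16
Op 4 fold_right: fold axis v@8; visible region now rows[8,16) x cols[8,16) = 8x8
Op 5 cut(5, 2): punch at orig (13,10); cuts so far [(13, 10)]; region rows[8,16) x cols[8,16) = 8x8
Op 6 cut(0, 7): punch at orig (8,15); cuts so far [(8, 15), (13, 10)]; region rows[8,16) x cols[8,16) = 8x8
Op 7 cut(6, 3): punch at orig (14,11); cuts so far [(8, 15), (13, 10), (14, 11)]; region rows[8,16) x cols[8,16) = 8x8
Op 8 cut(5, 3): punch at orig (13,11); cuts so far [(8, 15), (13, 10), (13, 11), (14, 11)]; region rows[8,16) x cols[8,16) = 8x8
Unfold 1 (reflect across v@8): 8 holes -> [(8, 0), (8, 15), (13, 4), (13, 5), (13, 10), (13, 11), (14, 4), (14, 11)]
Unfold 2 (reflect across h@8): 16 holes -> [(1, 4), (1, 11), (2, 4), (2, 5), (2, 10), (2, 11), (7, 0), (7, 15), (8, 0), (8, 15), (13, 4), (13, 5), (13, 10), (13, 11), (14, 4), (14, 11)]
Unfold 3 (reflect across h@16): 32 holes -> [(1, 4), (1, 11), (2, 4), (2, 5), (2, 10), (2, 11), (7, 0), (7, 15), (8, 0), (8, 15), (13, 4), (13, 5), (13, 10), (13, 11), (14, 4), (14, 11), (17, 4), (17, 11), (18, 4), (18, 5), (18, 10), (18, 11), (23, 0), (23, 15), (24, 0), (24, 15), (29, 4), (29, 5), (29, 10), (29, 11), (30, 4), (30, 11)]
Unfold 4 (reflect across v@16): 64 holes -> [(1, 4), (1, 11), (1, 20), (1, 27), (2, 4), (2, 5), (2, 10), (2, 11), (2, 20), (2, 21), (2, 26), (2, 27), (7, 0), (7, 15), (7, 16), (7, 31), (8, 0), (8, 15), (8, 16), (8, 31), (13, 4), (13, 5), (13, 10), (13, 11), (13, 20), (13, 21), (13, 26), (13, 27), (14, 4), (14, 11), (14, 20), (14, 27), (17, 4), (17, 11), (17, 20), (17, 27), (18, 4), (18, 5), (18, 10), (18, 11), (18, 20), (18, 21), (18, 26), (18, 27), (23, 0), (23, 15), (23, 16), (23, 31), (24, 0), (24, 15), (24, 16), (24, 31), (29, 4), (29, 5), (29, 10), (29, 11), (29, 20), (29, 21), (29, 26), (29, 27), (30, 4), (30, 11), (30, 20), (30, 27)]
Holes: [(1, 4), (1, 11), (1, 20), (1, 27), (2, 4), (2, 5), (2, 10), (2, 11), (2, 20), (2, 21), (2, 26), (2, 27), (7, 0), (7, 15), (7, 16), (7, 31), (8, 0), (8, 15), (8, 16), (8, 31), (13, 4), (13, 5), (13, 10), (13, 11), (13, 20), (13, 21), (13, 26), (13, 27), (14, 4), (14, 11), (14, 20), (14, 27), (17, 4), (17, 11), (17, 20), (17, 27), (18, 4), (18, 5), (18, 10), (18, 11), (18, 20), (18, 21), (18, 26), (18, 27), (23, 0), (23, 15), (23, 16), (23, 31), (24, 0), (24, 15), (24, 16), (24, 31), (29, 4), (29, 5), (29, 10), (29, 11), (29, 20), (29, 21), (29, 26), (29, 27), (30, 4), (30, 11), (30, 20), (30, 27)]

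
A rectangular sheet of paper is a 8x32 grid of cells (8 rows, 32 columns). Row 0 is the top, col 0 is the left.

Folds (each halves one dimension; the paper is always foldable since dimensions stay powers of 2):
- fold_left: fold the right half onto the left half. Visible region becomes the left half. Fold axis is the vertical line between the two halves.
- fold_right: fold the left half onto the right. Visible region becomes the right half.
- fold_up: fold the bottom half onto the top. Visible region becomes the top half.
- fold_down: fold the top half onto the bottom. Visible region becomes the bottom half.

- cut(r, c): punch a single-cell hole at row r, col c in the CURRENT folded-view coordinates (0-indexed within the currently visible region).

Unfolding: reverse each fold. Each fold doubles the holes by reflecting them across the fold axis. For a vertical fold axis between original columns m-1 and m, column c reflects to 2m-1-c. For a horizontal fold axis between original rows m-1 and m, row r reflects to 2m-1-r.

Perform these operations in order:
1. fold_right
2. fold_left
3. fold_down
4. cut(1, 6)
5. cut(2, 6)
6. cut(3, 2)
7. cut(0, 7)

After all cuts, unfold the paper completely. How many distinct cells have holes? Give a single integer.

Answer: 32

Derivation:
Op 1 fold_right: fold axis v@16; visible region now rows[0,8) x cols[16,32) = 8x16
Op 2 fold_left: fold axis v@24; visible region now rows[0,8) x cols[16,24) = 8x8
Op 3 fold_down: fold axis h@4; visible region now rows[4,8) x cols[16,24) = 4x8
Op 4 cut(1, 6): punch at orig (5,22); cuts so far [(5, 22)]; region rows[4,8) x cols[16,24) = 4x8
Op 5 cut(2, 6): punch at orig (6,22); cuts so far [(5, 22), (6, 22)]; region rows[4,8) x cols[16,24) = 4x8
Op 6 cut(3, 2): punch at orig (7,18); cuts so far [(5, 22), (6, 22), (7, 18)]; region rows[4,8) x cols[16,24) = 4x8
Op 7 cut(0, 7): punch at orig (4,23); cuts so far [(4, 23), (5, 22), (6, 22), (7, 18)]; region rows[4,8) x cols[16,24) = 4x8
Unfold 1 (reflect across h@4): 8 holes -> [(0, 18), (1, 22), (2, 22), (3, 23), (4, 23), (5, 22), (6, 22), (7, 18)]
Unfold 2 (reflect across v@24): 16 holes -> [(0, 18), (0, 29), (1, 22), (1, 25), (2, 22), (2, 25), (3, 23), (3, 24), (4, 23), (4, 24), (5, 22), (5, 25), (6, 22), (6, 25), (7, 18), (7, 29)]
Unfold 3 (reflect across v@16): 32 holes -> [(0, 2), (0, 13), (0, 18), (0, 29), (1, 6), (1, 9), (1, 22), (1, 25), (2, 6), (2, 9), (2, 22), (2, 25), (3, 7), (3, 8), (3, 23), (3, 24), (4, 7), (4, 8), (4, 23), (4, 24), (5, 6), (5, 9), (5, 22), (5, 25), (6, 6), (6, 9), (6, 22), (6, 25), (7, 2), (7, 13), (7, 18), (7, 29)]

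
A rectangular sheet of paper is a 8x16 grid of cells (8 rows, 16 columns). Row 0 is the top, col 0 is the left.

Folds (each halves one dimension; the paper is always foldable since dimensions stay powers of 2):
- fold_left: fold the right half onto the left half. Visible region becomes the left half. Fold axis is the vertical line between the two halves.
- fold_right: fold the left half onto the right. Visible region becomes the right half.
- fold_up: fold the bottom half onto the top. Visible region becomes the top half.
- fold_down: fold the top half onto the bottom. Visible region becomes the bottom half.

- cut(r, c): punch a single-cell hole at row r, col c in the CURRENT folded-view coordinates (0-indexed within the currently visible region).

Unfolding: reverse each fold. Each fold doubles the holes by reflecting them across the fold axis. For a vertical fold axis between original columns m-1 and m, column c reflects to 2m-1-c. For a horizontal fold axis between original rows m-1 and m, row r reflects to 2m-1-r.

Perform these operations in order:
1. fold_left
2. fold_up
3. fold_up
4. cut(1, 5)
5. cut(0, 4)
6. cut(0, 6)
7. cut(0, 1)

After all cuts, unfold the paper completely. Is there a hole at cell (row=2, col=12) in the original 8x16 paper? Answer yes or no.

Op 1 fold_left: fold axis v@8; visible region now rows[0,8) x cols[0,8) = 8x8
Op 2 fold_up: fold axis h@4; visible region now rows[0,4) x cols[0,8) = 4x8
Op 3 fold_up: fold axis h@2; visible region now rows[0,2) x cols[0,8) = 2x8
Op 4 cut(1, 5): punch at orig (1,5); cuts so far [(1, 5)]; region rows[0,2) x cols[0,8) = 2x8
Op 5 cut(0, 4): punch at orig (0,4); cuts so far [(0, 4), (1, 5)]; region rows[0,2) x cols[0,8) = 2x8
Op 6 cut(0, 6): punch at orig (0,6); cuts so far [(0, 4), (0, 6), (1, 5)]; region rows[0,2) x cols[0,8) = 2x8
Op 7 cut(0, 1): punch at orig (0,1); cuts so far [(0, 1), (0, 4), (0, 6), (1, 5)]; region rows[0,2) x cols[0,8) = 2x8
Unfold 1 (reflect across h@2): 8 holes -> [(0, 1), (0, 4), (0, 6), (1, 5), (2, 5), (3, 1), (3, 4), (3, 6)]
Unfold 2 (reflect across h@4): 16 holes -> [(0, 1), (0, 4), (0, 6), (1, 5), (2, 5), (3, 1), (3, 4), (3, 6), (4, 1), (4, 4), (4, 6), (5, 5), (6, 5), (7, 1), (7, 4), (7, 6)]
Unfold 3 (reflect across v@8): 32 holes -> [(0, 1), (0, 4), (0, 6), (0, 9), (0, 11), (0, 14), (1, 5), (1, 10), (2, 5), (2, 10), (3, 1), (3, 4), (3, 6), (3, 9), (3, 11), (3, 14), (4, 1), (4, 4), (4, 6), (4, 9), (4, 11), (4, 14), (5, 5), (5, 10), (6, 5), (6, 10), (7, 1), (7, 4), (7, 6), (7, 9), (7, 11), (7, 14)]
Holes: [(0, 1), (0, 4), (0, 6), (0, 9), (0, 11), (0, 14), (1, 5), (1, 10), (2, 5), (2, 10), (3, 1), (3, 4), (3, 6), (3, 9), (3, 11), (3, 14), (4, 1), (4, 4), (4, 6), (4, 9), (4, 11), (4, 14), (5, 5), (5, 10), (6, 5), (6, 10), (7, 1), (7, 4), (7, 6), (7, 9), (7, 11), (7, 14)]

Answer: no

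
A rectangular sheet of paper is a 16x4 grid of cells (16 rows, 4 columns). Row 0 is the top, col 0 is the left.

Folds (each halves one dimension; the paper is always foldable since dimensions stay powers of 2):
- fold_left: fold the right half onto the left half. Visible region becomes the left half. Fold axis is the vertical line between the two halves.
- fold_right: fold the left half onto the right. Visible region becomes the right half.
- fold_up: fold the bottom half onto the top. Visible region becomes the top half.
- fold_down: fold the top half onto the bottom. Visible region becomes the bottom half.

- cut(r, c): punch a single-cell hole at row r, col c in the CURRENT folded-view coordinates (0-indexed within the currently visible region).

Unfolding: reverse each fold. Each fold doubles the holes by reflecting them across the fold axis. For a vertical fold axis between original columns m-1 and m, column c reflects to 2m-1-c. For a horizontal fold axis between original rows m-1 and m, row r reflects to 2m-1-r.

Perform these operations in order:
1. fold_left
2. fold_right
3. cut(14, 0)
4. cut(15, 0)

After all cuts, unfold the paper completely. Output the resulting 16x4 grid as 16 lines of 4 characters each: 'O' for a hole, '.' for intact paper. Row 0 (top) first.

Answer: ....
....
....
....
....
....
....
....
....
....
....
....
....
....
OOOO
OOOO

Derivation:
Op 1 fold_left: fold axis v@2; visible region now rows[0,16) x cols[0,2) = 16x2
Op 2 fold_right: fold axis v@1; visible region now rows[0,16) x cols[1,2) = 16x1
Op 3 cut(14, 0): punch at orig (14,1); cuts so far [(14, 1)]; region rows[0,16) x cols[1,2) = 16x1
Op 4 cut(15, 0): punch at orig (15,1); cuts so far [(14, 1), (15, 1)]; region rows[0,16) x cols[1,2) = 16x1
Unfold 1 (reflect across v@1): 4 holes -> [(14, 0), (14, 1), (15, 0), (15, 1)]
Unfold 2 (reflect across v@2): 8 holes -> [(14, 0), (14, 1), (14, 2), (14, 3), (15, 0), (15, 1), (15, 2), (15, 3)]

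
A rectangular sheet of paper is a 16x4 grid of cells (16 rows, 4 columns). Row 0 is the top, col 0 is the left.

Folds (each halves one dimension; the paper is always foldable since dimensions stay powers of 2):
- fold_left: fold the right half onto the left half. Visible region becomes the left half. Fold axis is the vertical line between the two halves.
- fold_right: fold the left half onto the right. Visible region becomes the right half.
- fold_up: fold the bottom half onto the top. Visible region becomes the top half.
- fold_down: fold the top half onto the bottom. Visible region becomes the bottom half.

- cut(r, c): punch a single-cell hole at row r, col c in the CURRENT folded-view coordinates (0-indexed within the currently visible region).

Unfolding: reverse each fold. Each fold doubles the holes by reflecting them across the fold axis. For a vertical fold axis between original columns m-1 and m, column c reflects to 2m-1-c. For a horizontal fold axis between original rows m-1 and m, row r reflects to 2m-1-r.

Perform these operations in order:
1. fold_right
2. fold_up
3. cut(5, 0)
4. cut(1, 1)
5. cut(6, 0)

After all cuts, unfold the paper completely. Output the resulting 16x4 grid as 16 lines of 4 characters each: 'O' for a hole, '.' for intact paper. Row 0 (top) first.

Answer: ....
O..O
....
....
....
.OO.
.OO.
....
....
.OO.
.OO.
....
....
....
O..O
....

Derivation:
Op 1 fold_right: fold axis v@2; visible region now rows[0,16) x cols[2,4) = 16x2
Op 2 fold_up: fold axis h@8; visible region now rows[0,8) x cols[2,4) = 8x2
Op 3 cut(5, 0): punch at orig (5,2); cuts so far [(5, 2)]; region rows[0,8) x cols[2,4) = 8x2
Op 4 cut(1, 1): punch at orig (1,3); cuts so far [(1, 3), (5, 2)]; region rows[0,8) x cols[2,4) = 8x2
Op 5 cut(6, 0): punch at orig (6,2); cuts so far [(1, 3), (5, 2), (6, 2)]; region rows[0,8) x cols[2,4) = 8x2
Unfold 1 (reflect across h@8): 6 holes -> [(1, 3), (5, 2), (6, 2), (9, 2), (10, 2), (14, 3)]
Unfold 2 (reflect across v@2): 12 holes -> [(1, 0), (1, 3), (5, 1), (5, 2), (6, 1), (6, 2), (9, 1), (9, 2), (10, 1), (10, 2), (14, 0), (14, 3)]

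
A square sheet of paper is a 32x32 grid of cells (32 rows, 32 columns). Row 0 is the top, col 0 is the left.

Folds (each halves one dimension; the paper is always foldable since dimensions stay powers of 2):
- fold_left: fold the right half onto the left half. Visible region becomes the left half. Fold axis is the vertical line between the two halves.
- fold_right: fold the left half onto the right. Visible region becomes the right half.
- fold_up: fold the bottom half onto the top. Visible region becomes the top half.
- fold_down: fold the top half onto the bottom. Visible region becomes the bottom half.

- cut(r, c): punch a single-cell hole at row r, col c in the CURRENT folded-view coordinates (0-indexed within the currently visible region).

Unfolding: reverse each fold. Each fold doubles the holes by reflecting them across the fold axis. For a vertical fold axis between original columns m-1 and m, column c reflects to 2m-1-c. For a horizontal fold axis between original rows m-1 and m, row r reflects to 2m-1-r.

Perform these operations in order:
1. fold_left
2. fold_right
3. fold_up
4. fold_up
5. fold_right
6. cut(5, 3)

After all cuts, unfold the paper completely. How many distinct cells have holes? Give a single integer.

Answer: 32

Derivation:
Op 1 fold_left: fold axis v@16; visible region now rows[0,32) x cols[0,16) = 32x16
Op 2 fold_right: fold axis v@8; visible region now rows[0,32) x cols[8,16) = 32x8
Op 3 fold_up: fold axis h@16; visible region now rows[0,16) x cols[8,16) = 16x8
Op 4 fold_up: fold axis h@8; visible region now rows[0,8) x cols[8,16) = 8x8
Op 5 fold_right: fold axis v@12; visible region now rows[0,8) x cols[12,16) = 8x4
Op 6 cut(5, 3): punch at orig (5,15); cuts so far [(5, 15)]; region rows[0,8) x cols[12,16) = 8x4
Unfold 1 (reflect across v@12): 2 holes -> [(5, 8), (5, 15)]
Unfold 2 (reflect across h@8): 4 holes -> [(5, 8), (5, 15), (10, 8), (10, 15)]
Unfold 3 (reflect across h@16): 8 holes -> [(5, 8), (5, 15), (10, 8), (10, 15), (21, 8), (21, 15), (26, 8), (26, 15)]
Unfold 4 (reflect across v@8): 16 holes -> [(5, 0), (5, 7), (5, 8), (5, 15), (10, 0), (10, 7), (10, 8), (10, 15), (21, 0), (21, 7), (21, 8), (21, 15), (26, 0), (26, 7), (26, 8), (26, 15)]
Unfold 5 (reflect across v@16): 32 holes -> [(5, 0), (5, 7), (5, 8), (5, 15), (5, 16), (5, 23), (5, 24), (5, 31), (10, 0), (10, 7), (10, 8), (10, 15), (10, 16), (10, 23), (10, 24), (10, 31), (21, 0), (21, 7), (21, 8), (21, 15), (21, 16), (21, 23), (21, 24), (21, 31), (26, 0), (26, 7), (26, 8), (26, 15), (26, 16), (26, 23), (26, 24), (26, 31)]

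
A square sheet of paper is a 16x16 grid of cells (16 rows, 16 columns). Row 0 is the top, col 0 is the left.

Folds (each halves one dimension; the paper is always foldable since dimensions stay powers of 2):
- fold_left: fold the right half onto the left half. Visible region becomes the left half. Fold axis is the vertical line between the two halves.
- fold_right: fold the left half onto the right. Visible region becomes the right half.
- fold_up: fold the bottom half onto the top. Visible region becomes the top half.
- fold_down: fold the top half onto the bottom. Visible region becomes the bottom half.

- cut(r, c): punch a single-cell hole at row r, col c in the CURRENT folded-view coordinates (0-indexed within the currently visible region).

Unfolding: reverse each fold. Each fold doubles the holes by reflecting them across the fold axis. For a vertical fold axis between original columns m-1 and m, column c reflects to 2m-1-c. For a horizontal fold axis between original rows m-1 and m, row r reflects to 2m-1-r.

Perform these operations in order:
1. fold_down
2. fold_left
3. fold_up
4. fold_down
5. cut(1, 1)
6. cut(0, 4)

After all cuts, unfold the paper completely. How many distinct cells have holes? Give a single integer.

Answer: 32

Derivation:
Op 1 fold_down: fold axis h@8; visible region now rows[8,16) x cols[0,16) = 8x16
Op 2 fold_left: fold axis v@8; visible region now rows[8,16) x cols[0,8) = 8x8
Op 3 fold_up: fold axis h@12; visible region now rows[8,12) x cols[0,8) = 4x8
Op 4 fold_down: fold axis h@10; visible region now rows[10,12) x cols[0,8) = 2x8
Op 5 cut(1, 1): punch at orig (11,1); cuts so far [(11, 1)]; region rows[10,12) x cols[0,8) = 2x8
Op 6 cut(0, 4): punch at orig (10,4); cuts so far [(10, 4), (11, 1)]; region rows[10,12) x cols[0,8) = 2x8
Unfold 1 (reflect across h@10): 4 holes -> [(8, 1), (9, 4), (10, 4), (11, 1)]
Unfold 2 (reflect across h@12): 8 holes -> [(8, 1), (9, 4), (10, 4), (11, 1), (12, 1), (13, 4), (14, 4), (15, 1)]
Unfold 3 (reflect across v@8): 16 holes -> [(8, 1), (8, 14), (9, 4), (9, 11), (10, 4), (10, 11), (11, 1), (11, 14), (12, 1), (12, 14), (13, 4), (13, 11), (14, 4), (14, 11), (15, 1), (15, 14)]
Unfold 4 (reflect across h@8): 32 holes -> [(0, 1), (0, 14), (1, 4), (1, 11), (2, 4), (2, 11), (3, 1), (3, 14), (4, 1), (4, 14), (5, 4), (5, 11), (6, 4), (6, 11), (7, 1), (7, 14), (8, 1), (8, 14), (9, 4), (9, 11), (10, 4), (10, 11), (11, 1), (11, 14), (12, 1), (12, 14), (13, 4), (13, 11), (14, 4), (14, 11), (15, 1), (15, 14)]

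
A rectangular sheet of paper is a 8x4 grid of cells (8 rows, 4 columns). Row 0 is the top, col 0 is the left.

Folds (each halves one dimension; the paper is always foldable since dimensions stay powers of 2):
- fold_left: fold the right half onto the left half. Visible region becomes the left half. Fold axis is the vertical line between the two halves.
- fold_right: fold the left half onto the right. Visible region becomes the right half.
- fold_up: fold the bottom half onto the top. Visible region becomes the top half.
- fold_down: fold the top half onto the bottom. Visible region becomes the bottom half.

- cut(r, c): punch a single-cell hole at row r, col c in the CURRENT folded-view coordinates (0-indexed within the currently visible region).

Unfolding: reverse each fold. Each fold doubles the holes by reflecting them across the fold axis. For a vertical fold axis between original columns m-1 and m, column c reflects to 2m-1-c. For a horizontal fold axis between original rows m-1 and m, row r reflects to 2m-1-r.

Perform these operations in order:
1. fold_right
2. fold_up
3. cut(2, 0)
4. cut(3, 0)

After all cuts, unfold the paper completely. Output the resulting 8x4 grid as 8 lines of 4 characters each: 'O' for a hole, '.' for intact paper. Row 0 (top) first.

Answer: ....
....
.OO.
.OO.
.OO.
.OO.
....
....

Derivation:
Op 1 fold_right: fold axis v@2; visible region now rows[0,8) x cols[2,4) = 8x2
Op 2 fold_up: fold axis h@4; visible region now rows[0,4) x cols[2,4) = 4x2
Op 3 cut(2, 0): punch at orig (2,2); cuts so far [(2, 2)]; region rows[0,4) x cols[2,4) = 4x2
Op 4 cut(3, 0): punch at orig (3,2); cuts so far [(2, 2), (3, 2)]; region rows[0,4) x cols[2,4) = 4x2
Unfold 1 (reflect across h@4): 4 holes -> [(2, 2), (3, 2), (4, 2), (5, 2)]
Unfold 2 (reflect across v@2): 8 holes -> [(2, 1), (2, 2), (3, 1), (3, 2), (4, 1), (4, 2), (5, 1), (5, 2)]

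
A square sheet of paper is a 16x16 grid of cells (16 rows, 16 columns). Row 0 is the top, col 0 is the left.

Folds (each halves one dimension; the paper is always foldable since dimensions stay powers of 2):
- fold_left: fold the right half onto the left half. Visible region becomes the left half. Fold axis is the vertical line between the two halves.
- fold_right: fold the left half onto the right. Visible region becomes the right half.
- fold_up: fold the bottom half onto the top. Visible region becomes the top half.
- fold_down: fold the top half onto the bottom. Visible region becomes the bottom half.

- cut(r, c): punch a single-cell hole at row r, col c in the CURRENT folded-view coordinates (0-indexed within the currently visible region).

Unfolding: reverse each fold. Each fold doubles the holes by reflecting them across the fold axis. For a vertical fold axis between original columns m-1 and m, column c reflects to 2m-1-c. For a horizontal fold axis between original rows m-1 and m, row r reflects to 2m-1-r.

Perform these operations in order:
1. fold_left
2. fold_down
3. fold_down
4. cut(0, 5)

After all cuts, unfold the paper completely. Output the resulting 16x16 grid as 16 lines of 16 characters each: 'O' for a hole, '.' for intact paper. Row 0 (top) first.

Answer: ................
................
................
.....O....O.....
.....O....O.....
................
................
................
................
................
................
.....O....O.....
.....O....O.....
................
................
................

Derivation:
Op 1 fold_left: fold axis v@8; visible region now rows[0,16) x cols[0,8) = 16x8
Op 2 fold_down: fold axis h@8; visible region now rows[8,16) x cols[0,8) = 8x8
Op 3 fold_down: fold axis h@12; visible region now rows[12,16) x cols[0,8) = 4x8
Op 4 cut(0, 5): punch at orig (12,5); cuts so far [(12, 5)]; region rows[12,16) x cols[0,8) = 4x8
Unfold 1 (reflect across h@12): 2 holes -> [(11, 5), (12, 5)]
Unfold 2 (reflect across h@8): 4 holes -> [(3, 5), (4, 5), (11, 5), (12, 5)]
Unfold 3 (reflect across v@8): 8 holes -> [(3, 5), (3, 10), (4, 5), (4, 10), (11, 5), (11, 10), (12, 5), (12, 10)]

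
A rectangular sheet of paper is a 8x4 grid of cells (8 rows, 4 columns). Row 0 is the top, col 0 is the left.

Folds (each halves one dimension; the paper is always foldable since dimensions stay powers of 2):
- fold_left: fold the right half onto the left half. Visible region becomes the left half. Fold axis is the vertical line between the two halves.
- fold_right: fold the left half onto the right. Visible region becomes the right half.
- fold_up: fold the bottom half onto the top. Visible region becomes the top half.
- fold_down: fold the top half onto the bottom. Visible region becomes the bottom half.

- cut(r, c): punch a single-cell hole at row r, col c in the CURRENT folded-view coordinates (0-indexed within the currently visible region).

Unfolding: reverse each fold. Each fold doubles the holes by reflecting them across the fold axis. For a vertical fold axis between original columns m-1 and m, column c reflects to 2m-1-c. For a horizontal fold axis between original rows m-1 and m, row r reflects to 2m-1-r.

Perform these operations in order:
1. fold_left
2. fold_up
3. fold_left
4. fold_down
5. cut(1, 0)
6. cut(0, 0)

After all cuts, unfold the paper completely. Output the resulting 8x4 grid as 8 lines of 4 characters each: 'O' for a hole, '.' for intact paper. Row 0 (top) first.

Answer: OOOO
OOOO
OOOO
OOOO
OOOO
OOOO
OOOO
OOOO

Derivation:
Op 1 fold_left: fold axis v@2; visible region now rows[0,8) x cols[0,2) = 8x2
Op 2 fold_up: fold axis h@4; visible region now rows[0,4) x cols[0,2) = 4x2
Op 3 fold_left: fold axis v@1; visible region now rows[0,4) x cols[0,1) = 4x1
Op 4 fold_down: fold axis h@2; visible region now rows[2,4) x cols[0,1) = 2x1
Op 5 cut(1, 0): punch at orig (3,0); cuts so far [(3, 0)]; region rows[2,4) x cols[0,1) = 2x1
Op 6 cut(0, 0): punch at orig (2,0); cuts so far [(2, 0), (3, 0)]; region rows[2,4) x cols[0,1) = 2x1
Unfold 1 (reflect across h@2): 4 holes -> [(0, 0), (1, 0), (2, 0), (3, 0)]
Unfold 2 (reflect across v@1): 8 holes -> [(0, 0), (0, 1), (1, 0), (1, 1), (2, 0), (2, 1), (3, 0), (3, 1)]
Unfold 3 (reflect across h@4): 16 holes -> [(0, 0), (0, 1), (1, 0), (1, 1), (2, 0), (2, 1), (3, 0), (3, 1), (4, 0), (4, 1), (5, 0), (5, 1), (6, 0), (6, 1), (7, 0), (7, 1)]
Unfold 4 (reflect across v@2): 32 holes -> [(0, 0), (0, 1), (0, 2), (0, 3), (1, 0), (1, 1), (1, 2), (1, 3), (2, 0), (2, 1), (2, 2), (2, 3), (3, 0), (3, 1), (3, 2), (3, 3), (4, 0), (4, 1), (4, 2), (4, 3), (5, 0), (5, 1), (5, 2), (5, 3), (6, 0), (6, 1), (6, 2), (6, 3), (7, 0), (7, 1), (7, 2), (7, 3)]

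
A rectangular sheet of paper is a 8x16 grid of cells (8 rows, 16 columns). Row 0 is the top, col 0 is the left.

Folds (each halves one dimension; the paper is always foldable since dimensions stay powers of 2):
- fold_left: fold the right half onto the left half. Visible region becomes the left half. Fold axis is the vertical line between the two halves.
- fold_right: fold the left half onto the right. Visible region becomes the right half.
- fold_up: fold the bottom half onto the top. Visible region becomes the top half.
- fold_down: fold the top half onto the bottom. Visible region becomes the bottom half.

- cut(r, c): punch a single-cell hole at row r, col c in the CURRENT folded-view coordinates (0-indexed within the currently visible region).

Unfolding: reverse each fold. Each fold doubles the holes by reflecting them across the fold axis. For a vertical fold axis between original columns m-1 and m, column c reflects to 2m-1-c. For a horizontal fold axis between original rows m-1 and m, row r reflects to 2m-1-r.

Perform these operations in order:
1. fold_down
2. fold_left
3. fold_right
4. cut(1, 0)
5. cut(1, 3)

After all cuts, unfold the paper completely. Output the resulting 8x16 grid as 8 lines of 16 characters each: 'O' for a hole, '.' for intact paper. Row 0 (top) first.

Answer: ................
................
O..OO..OO..OO..O
................
................
O..OO..OO..OO..O
................
................

Derivation:
Op 1 fold_down: fold axis h@4; visible region now rows[4,8) x cols[0,16) = 4x16
Op 2 fold_left: fold axis v@8; visible region now rows[4,8) x cols[0,8) = 4x8
Op 3 fold_right: fold axis v@4; visible region now rows[4,8) x cols[4,8) = 4x4
Op 4 cut(1, 0): punch at orig (5,4); cuts so far [(5, 4)]; region rows[4,8) x cols[4,8) = 4x4
Op 5 cut(1, 3): punch at orig (5,7); cuts so far [(5, 4), (5, 7)]; region rows[4,8) x cols[4,8) = 4x4
Unfold 1 (reflect across v@4): 4 holes -> [(5, 0), (5, 3), (5, 4), (5, 7)]
Unfold 2 (reflect across v@8): 8 holes -> [(5, 0), (5, 3), (5, 4), (5, 7), (5, 8), (5, 11), (5, 12), (5, 15)]
Unfold 3 (reflect across h@4): 16 holes -> [(2, 0), (2, 3), (2, 4), (2, 7), (2, 8), (2, 11), (2, 12), (2, 15), (5, 0), (5, 3), (5, 4), (5, 7), (5, 8), (5, 11), (5, 12), (5, 15)]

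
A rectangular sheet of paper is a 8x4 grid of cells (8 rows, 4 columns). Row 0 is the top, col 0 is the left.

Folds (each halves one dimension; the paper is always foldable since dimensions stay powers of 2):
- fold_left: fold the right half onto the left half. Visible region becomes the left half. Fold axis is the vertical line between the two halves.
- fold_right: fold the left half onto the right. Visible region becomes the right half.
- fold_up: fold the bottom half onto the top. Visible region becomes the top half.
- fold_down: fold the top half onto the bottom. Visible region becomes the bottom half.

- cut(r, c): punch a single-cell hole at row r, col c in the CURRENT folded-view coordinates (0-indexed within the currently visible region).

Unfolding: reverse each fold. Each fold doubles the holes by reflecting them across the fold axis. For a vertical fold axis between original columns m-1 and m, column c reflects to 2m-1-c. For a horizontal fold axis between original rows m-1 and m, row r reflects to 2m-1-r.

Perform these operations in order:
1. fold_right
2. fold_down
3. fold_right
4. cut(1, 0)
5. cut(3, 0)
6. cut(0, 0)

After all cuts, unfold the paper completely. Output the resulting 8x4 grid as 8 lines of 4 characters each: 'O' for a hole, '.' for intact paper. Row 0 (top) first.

Op 1 fold_right: fold axis v@2; visible region now rows[0,8) x cols[2,4) = 8x2
Op 2 fold_down: fold axis h@4; visible region now rows[4,8) x cols[2,4) = 4x2
Op 3 fold_right: fold axis v@3; visible region now rows[4,8) x cols[3,4) = 4x1
Op 4 cut(1, 0): punch at orig (5,3); cuts so far [(5, 3)]; region rows[4,8) x cols[3,4) = 4x1
Op 5 cut(3, 0): punch at orig (7,3); cuts so far [(5, 3), (7, 3)]; region rows[4,8) x cols[3,4) = 4x1
Op 6 cut(0, 0): punch at orig (4,3); cuts so far [(4, 3), (5, 3), (7, 3)]; region rows[4,8) x cols[3,4) = 4x1
Unfold 1 (reflect across v@3): 6 holes -> [(4, 2), (4, 3), (5, 2), (5, 3), (7, 2), (7, 3)]
Unfold 2 (reflect across h@4): 12 holes -> [(0, 2), (0, 3), (2, 2), (2, 3), (3, 2), (3, 3), (4, 2), (4, 3), (5, 2), (5, 3), (7, 2), (7, 3)]
Unfold 3 (reflect across v@2): 24 holes -> [(0, 0), (0, 1), (0, 2), (0, 3), (2, 0), (2, 1), (2, 2), (2, 3), (3, 0), (3, 1), (3, 2), (3, 3), (4, 0), (4, 1), (4, 2), (4, 3), (5, 0), (5, 1), (5, 2), (5, 3), (7, 0), (7, 1), (7, 2), (7, 3)]

Answer: OOOO
....
OOOO
OOOO
OOOO
OOOO
....
OOOO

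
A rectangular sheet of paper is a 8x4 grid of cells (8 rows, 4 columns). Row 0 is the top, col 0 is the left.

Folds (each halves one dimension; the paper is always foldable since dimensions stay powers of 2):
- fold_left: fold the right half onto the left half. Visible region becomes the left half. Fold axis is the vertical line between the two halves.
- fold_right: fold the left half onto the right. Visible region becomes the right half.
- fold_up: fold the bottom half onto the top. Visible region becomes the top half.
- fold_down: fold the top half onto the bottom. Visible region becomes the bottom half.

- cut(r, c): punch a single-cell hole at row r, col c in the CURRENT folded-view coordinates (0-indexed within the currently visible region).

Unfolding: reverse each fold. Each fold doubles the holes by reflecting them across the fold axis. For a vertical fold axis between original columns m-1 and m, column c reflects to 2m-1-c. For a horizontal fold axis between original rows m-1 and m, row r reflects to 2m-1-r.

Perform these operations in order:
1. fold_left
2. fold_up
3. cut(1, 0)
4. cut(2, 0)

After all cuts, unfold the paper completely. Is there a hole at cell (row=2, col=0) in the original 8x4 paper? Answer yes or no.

Answer: yes

Derivation:
Op 1 fold_left: fold axis v@2; visible region now rows[0,8) x cols[0,2) = 8x2
Op 2 fold_up: fold axis h@4; visible region now rows[0,4) x cols[0,2) = 4x2
Op 3 cut(1, 0): punch at orig (1,0); cuts so far [(1, 0)]; region rows[0,4) x cols[0,2) = 4x2
Op 4 cut(2, 0): punch at orig (2,0); cuts so far [(1, 0), (2, 0)]; region rows[0,4) x cols[0,2) = 4x2
Unfold 1 (reflect across h@4): 4 holes -> [(1, 0), (2, 0), (5, 0), (6, 0)]
Unfold 2 (reflect across v@2): 8 holes -> [(1, 0), (1, 3), (2, 0), (2, 3), (5, 0), (5, 3), (6, 0), (6, 3)]
Holes: [(1, 0), (1, 3), (2, 0), (2, 3), (5, 0), (5, 3), (6, 0), (6, 3)]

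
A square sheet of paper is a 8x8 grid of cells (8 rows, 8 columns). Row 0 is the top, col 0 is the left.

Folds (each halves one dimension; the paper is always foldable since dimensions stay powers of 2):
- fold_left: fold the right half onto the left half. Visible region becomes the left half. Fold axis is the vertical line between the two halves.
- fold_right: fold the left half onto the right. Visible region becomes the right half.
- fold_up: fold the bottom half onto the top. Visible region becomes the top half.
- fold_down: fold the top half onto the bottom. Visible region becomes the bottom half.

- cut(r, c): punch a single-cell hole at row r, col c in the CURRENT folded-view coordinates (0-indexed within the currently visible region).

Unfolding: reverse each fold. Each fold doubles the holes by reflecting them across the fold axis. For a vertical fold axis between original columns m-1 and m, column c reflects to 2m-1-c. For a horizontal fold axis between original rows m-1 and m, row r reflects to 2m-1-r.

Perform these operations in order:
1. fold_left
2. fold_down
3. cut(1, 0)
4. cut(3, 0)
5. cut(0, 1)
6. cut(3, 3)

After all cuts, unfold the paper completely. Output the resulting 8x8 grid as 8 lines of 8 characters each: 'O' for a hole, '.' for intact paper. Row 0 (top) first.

Answer: O..OO..O
........
O......O
.O....O.
.O....O.
O......O
........
O..OO..O

Derivation:
Op 1 fold_left: fold axis v@4; visible region now rows[0,8) x cols[0,4) = 8x4
Op 2 fold_down: fold axis h@4; visible region now rows[4,8) x cols[0,4) = 4x4
Op 3 cut(1, 0): punch at orig (5,0); cuts so far [(5, 0)]; region rows[4,8) x cols[0,4) = 4x4
Op 4 cut(3, 0): punch at orig (7,0); cuts so far [(5, 0), (7, 0)]; region rows[4,8) x cols[0,4) = 4x4
Op 5 cut(0, 1): punch at orig (4,1); cuts so far [(4, 1), (5, 0), (7, 0)]; region rows[4,8) x cols[0,4) = 4x4
Op 6 cut(3, 3): punch at orig (7,3); cuts so far [(4, 1), (5, 0), (7, 0), (7, 3)]; region rows[4,8) x cols[0,4) = 4x4
Unfold 1 (reflect across h@4): 8 holes -> [(0, 0), (0, 3), (2, 0), (3, 1), (4, 1), (5, 0), (7, 0), (7, 3)]
Unfold 2 (reflect across v@4): 16 holes -> [(0, 0), (0, 3), (0, 4), (0, 7), (2, 0), (2, 7), (3, 1), (3, 6), (4, 1), (4, 6), (5, 0), (5, 7), (7, 0), (7, 3), (7, 4), (7, 7)]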